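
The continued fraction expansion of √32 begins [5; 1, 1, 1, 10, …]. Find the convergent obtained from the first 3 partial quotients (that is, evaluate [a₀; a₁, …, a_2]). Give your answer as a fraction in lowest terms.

Start with 1.
1 + 1/(1/1) = 1 + 1/1 = 2/1
5 + 1/(2/1) = 5 + 1/2 = 11/2

11/2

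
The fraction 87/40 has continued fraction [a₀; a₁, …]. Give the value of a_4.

87 ÷ 40 → quotient 2, remainder 7
40 ÷ 7 → quotient 5, remainder 5
7 ÷ 5 → quotient 1, remainder 2
5 ÷ 2 → quotient 2, remainder 1
2 ÷ 1 → quotient 2, remainder 0

2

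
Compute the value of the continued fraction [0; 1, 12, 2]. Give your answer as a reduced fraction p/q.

25/27

Start with 2.
12 + 1/(2/1) = 12 + 1/2 = 25/2
1 + 1/(25/2) = 1 + 2/25 = 27/25
0 + 1/(27/25) = 0 + 25/27 = 25/27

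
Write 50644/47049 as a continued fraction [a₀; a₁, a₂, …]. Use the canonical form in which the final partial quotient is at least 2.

50644 = 1·47049 + 3595, so a_0 = 1
47049 = 13·3595 + 314, so a_1 = 13
3595 = 11·314 + 141, so a_2 = 11
314 = 2·141 + 32, so a_3 = 2
141 = 4·32 + 13, so a_4 = 4
32 = 2·13 + 6, so a_5 = 2
13 = 2·6 + 1, so a_6 = 2
6 = 6·1 + 0, so a_7 = 6

[1; 13, 11, 2, 4, 2, 2, 6]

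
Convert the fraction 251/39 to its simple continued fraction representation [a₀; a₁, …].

Repeatedly divide and take the remainder:
251 = 6·39 + 17, so a_0 = 6
39 = 2·17 + 5, so a_1 = 2
17 = 3·5 + 2, so a_2 = 3
5 = 2·2 + 1, so a_3 = 2
2 = 2·1 + 0, so a_4 = 2

[6; 2, 3, 2, 2]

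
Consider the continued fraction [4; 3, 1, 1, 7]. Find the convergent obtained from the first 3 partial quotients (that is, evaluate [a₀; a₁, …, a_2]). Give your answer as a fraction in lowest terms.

a_0 = 4: 4/1
a_1 = 3: 13/3
a_2 = 1: 17/4

17/4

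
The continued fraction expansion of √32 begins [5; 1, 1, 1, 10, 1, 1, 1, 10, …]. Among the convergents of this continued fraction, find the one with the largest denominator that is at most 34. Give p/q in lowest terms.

List convergents until the denominator exceeds the bound:
a_0 = 5: 5/1  (≤ bound)
a_1 = 1: 6/1  (≤ bound)
a_2 = 1: 11/2  (≤ bound)
a_3 = 1: 17/3  (≤ bound)
a_4 = 10: 181/32  (≤ bound)
a_5 = 1: 198/35  (> 34, stop)

181/32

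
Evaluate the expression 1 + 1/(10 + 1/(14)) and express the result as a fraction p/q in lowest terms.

Start with 14.
10 + 1/(14/1) = 10 + 1/14 = 141/14
1 + 1/(141/14) = 1 + 14/141 = 155/141

155/141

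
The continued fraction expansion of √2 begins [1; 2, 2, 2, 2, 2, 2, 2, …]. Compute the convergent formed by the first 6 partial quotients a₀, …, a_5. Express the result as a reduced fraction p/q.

Starting at the tail and folding back:
Start with 2.
2 + 1/(2/1) = 2 + 1/2 = 5/2
2 + 1/(5/2) = 2 + 2/5 = 12/5
2 + 1/(12/5) = 2 + 5/12 = 29/12
2 + 1/(29/12) = 2 + 12/29 = 70/29
1 + 1/(70/29) = 1 + 29/70 = 99/70

99/70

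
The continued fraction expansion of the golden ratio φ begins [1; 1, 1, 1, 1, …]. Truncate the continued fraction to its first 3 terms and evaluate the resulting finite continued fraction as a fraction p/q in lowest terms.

Collapse the nested fraction from the inside out:
Start with 1.
1 + 1/(1/1) = 1 + 1/1 = 2/1
1 + 1/(2/1) = 1 + 1/2 = 3/2

3/2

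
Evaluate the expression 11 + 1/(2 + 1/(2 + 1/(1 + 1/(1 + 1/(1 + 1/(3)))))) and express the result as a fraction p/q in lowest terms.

788/69

Start with 3.
1 + 1/(3/1) = 1 + 1/3 = 4/3
1 + 1/(4/3) = 1 + 3/4 = 7/4
1 + 1/(7/4) = 1 + 4/7 = 11/7
2 + 1/(11/7) = 2 + 7/11 = 29/11
2 + 1/(29/11) = 2 + 11/29 = 69/29
11 + 1/(69/29) = 11 + 29/69 = 788/69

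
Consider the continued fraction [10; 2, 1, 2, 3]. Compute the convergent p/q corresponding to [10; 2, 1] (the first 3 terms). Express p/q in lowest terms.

31/3

Start with 1.
2 + 1/(1/1) = 2 + 1/1 = 3/1
10 + 1/(3/1) = 10 + 1/3 = 31/3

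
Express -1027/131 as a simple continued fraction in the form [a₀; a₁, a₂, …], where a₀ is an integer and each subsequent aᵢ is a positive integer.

-1027 ÷ 131 → quotient -8, remainder 21
131 ÷ 21 → quotient 6, remainder 5
21 ÷ 5 → quotient 4, remainder 1
5 ÷ 1 → quotient 5, remainder 0

[-8; 6, 4, 5]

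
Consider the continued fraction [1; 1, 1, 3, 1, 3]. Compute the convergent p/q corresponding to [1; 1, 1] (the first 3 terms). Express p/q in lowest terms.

3/2

Start with 1.
1 + 1/(1/1) = 1 + 1/1 = 2/1
1 + 1/(2/1) = 1 + 1/2 = 3/2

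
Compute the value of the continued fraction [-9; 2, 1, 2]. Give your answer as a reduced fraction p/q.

Work from the innermost term outward:
Start with 2.
1 + 1/(2/1) = 1 + 1/2 = 3/2
2 + 1/(3/2) = 2 + 2/3 = 8/3
-9 + 1/(8/3) = -9 + 3/8 = -69/8

-69/8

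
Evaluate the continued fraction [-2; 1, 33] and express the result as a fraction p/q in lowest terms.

-35/34

Use the convergent recurrence hₖ = aₖ·hₖ₋₁ + hₖ₋₂ (and likewise for the denominators kₖ):
a_0 = -2: -2/1
a_1 = 1: -1/1
a_2 = 33: -35/34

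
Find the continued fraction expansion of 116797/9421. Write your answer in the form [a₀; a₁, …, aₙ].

[12; 2, 1, 1, 15, 1, 1, 58]

116797 = 12·9421 + 3745, so a_0 = 12
9421 = 2·3745 + 1931, so a_1 = 2
3745 = 1·1931 + 1814, so a_2 = 1
1931 = 1·1814 + 117, so a_3 = 1
1814 = 15·117 + 59, so a_4 = 15
117 = 1·59 + 58, so a_5 = 1
59 = 1·58 + 1, so a_6 = 1
58 = 58·1 + 0, so a_7 = 58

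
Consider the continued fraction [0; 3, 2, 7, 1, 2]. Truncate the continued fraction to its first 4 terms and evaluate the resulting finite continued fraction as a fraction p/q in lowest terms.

15/52

Start with 7.
2 + 1/(7/1) = 2 + 1/7 = 15/7
3 + 1/(15/7) = 3 + 7/15 = 52/15
0 + 1/(52/15) = 0 + 15/52 = 15/52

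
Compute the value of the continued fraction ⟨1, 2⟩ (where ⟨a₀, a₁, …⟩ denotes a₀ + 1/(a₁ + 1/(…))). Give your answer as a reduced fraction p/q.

Use the convergent recurrence hₖ = aₖ·hₖ₋₁ + hₖ₋₂ (and likewise for the denominators kₖ):
a_0 = 1: 1/1
a_1 = 2: 3/2

3/2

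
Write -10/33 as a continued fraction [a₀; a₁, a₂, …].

-10 = -1·33 + 23, so a_0 = -1
33 = 1·23 + 10, so a_1 = 1
23 = 2·10 + 3, so a_2 = 2
10 = 3·3 + 1, so a_3 = 3
3 = 3·1 + 0, so a_4 = 3

[-1; 1, 2, 3, 3]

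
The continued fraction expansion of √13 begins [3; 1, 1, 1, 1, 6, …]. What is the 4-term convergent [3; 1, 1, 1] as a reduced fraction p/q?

11/3

Starting at the tail and folding back:
Start with 1.
1 + 1/(1/1) = 1 + 1/1 = 2/1
1 + 1/(2/1) = 1 + 1/2 = 3/2
3 + 1/(3/2) = 3 + 2/3 = 11/3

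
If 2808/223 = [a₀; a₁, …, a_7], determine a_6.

1

2808 = 12·223 + 132, so a_0 = 12
223 = 1·132 + 91, so a_1 = 1
132 = 1·91 + 41, so a_2 = 1
91 = 2·41 + 9, so a_3 = 2
41 = 4·9 + 5, so a_4 = 4
9 = 1·5 + 4, so a_5 = 1
5 = 1·4 + 1, so a_6 = 1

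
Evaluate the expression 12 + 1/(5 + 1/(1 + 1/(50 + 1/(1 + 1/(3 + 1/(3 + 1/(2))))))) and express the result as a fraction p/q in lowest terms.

113009/9288

a_0 = 12: 12/1
a_1 = 5: 61/5
a_2 = 1: 73/6
a_3 = 50: 3711/305
a_4 = 1: 3784/311
a_5 = 3: 15063/1238
a_6 = 3: 48973/4025
a_7 = 2: 113009/9288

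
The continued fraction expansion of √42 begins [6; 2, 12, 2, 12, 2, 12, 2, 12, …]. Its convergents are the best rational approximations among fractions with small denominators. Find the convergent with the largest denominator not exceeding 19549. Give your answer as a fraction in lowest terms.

List convergents until the denominator exceeds the bound:
a_0 = 6: 6/1  (≤ bound)
a_1 = 2: 13/2  (≤ bound)
a_2 = 12: 162/25  (≤ bound)
a_3 = 2: 337/52  (≤ bound)
a_4 = 12: 4206/649  (≤ bound)
a_5 = 2: 8749/1350  (≤ bound)
a_6 = 12: 109194/16849  (≤ bound)
a_7 = 2: 227137/35048  (> 19549, stop)

109194/16849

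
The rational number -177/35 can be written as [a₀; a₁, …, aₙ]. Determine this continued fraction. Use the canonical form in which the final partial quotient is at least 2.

Repeatedly divide and take the remainder:
⌊-177/35⌋ = -6, remainder 33
⌊35/33⌋ = 1, remainder 2
⌊33/2⌋ = 16, remainder 1
⌊2/1⌋ = 2, remainder 0

[-6; 1, 16, 2]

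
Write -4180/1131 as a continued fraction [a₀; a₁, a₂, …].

-4180 ÷ 1131 → quotient -4, remainder 344
1131 ÷ 344 → quotient 3, remainder 99
344 ÷ 99 → quotient 3, remainder 47
99 ÷ 47 → quotient 2, remainder 5
47 ÷ 5 → quotient 9, remainder 2
5 ÷ 2 → quotient 2, remainder 1
2 ÷ 1 → quotient 2, remainder 0

[-4; 3, 3, 2, 9, 2, 2]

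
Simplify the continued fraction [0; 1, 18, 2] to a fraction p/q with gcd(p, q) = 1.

a_0 = 0: 0/1
a_1 = 1: 1/1
a_2 = 18: 18/19
a_3 = 2: 37/39

37/39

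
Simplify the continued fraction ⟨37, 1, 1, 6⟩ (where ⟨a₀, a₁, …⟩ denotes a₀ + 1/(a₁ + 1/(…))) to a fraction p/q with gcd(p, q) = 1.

488/13

Collapse the nested fraction from the inside out:
Start with 6.
1 + 1/(6/1) = 1 + 1/6 = 7/6
1 + 1/(7/6) = 1 + 6/7 = 13/7
37 + 1/(13/7) = 37 + 7/13 = 488/13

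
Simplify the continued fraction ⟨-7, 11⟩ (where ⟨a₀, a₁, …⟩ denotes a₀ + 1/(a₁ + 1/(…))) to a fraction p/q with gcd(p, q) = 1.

a_0 = -7: -7/1
a_1 = 11: -76/11

-76/11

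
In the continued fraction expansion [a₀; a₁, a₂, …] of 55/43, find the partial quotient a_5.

55 ÷ 43 → quotient 1, remainder 12
43 ÷ 12 → quotient 3, remainder 7
12 ÷ 7 → quotient 1, remainder 5
7 ÷ 5 → quotient 1, remainder 2
5 ÷ 2 → quotient 2, remainder 1
2 ÷ 1 → quotient 2, remainder 0

2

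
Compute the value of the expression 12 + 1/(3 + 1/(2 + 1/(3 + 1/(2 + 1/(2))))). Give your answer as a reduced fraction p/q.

1647/134

a_0 = 12: 12/1
a_1 = 3: 37/3
a_2 = 2: 86/7
a_3 = 3: 295/24
a_4 = 2: 676/55
a_5 = 2: 1647/134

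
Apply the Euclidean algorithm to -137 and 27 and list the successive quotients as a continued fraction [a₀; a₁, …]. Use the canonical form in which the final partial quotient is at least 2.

⌊-137/27⌋ = -6, remainder 25
⌊27/25⌋ = 1, remainder 2
⌊25/2⌋ = 12, remainder 1
⌊2/1⌋ = 2, remainder 0

[-6; 1, 12, 2]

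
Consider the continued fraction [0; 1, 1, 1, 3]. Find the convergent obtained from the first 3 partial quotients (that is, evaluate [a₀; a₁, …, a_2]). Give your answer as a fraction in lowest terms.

1/2

Use the convergent recurrence hₖ = aₖ·hₖ₋₁ + hₖ₋₂ (and likewise for the denominators kₖ):
a_0 = 0: 0/1
a_1 = 1: 1/1
a_2 = 1: 1/2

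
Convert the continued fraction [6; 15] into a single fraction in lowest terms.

Compute successive convergents:
a_0 = 6: 6/1
a_1 = 15: 91/15

91/15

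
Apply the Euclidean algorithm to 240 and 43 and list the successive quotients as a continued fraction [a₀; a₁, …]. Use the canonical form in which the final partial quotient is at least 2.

[5; 1, 1, 2, 1, 1, 3]

⌊240/43⌋ = 5, remainder 25
⌊43/25⌋ = 1, remainder 18
⌊25/18⌋ = 1, remainder 7
⌊18/7⌋ = 2, remainder 4
⌊7/4⌋ = 1, remainder 3
⌊4/3⌋ = 1, remainder 1
⌊3/1⌋ = 3, remainder 0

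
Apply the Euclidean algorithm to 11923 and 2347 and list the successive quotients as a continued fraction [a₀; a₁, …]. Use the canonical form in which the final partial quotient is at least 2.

⌊11923/2347⌋ = 5, remainder 188
⌊2347/188⌋ = 12, remainder 91
⌊188/91⌋ = 2, remainder 6
⌊91/6⌋ = 15, remainder 1
⌊6/1⌋ = 6, remainder 0

[5; 12, 2, 15, 6]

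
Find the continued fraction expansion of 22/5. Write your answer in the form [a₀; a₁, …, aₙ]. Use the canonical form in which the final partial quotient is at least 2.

[4; 2, 2]

Apply division with remainder until the remainder is 0:
22 ÷ 5 → quotient 4, remainder 2
5 ÷ 2 → quotient 2, remainder 1
2 ÷ 1 → quotient 2, remainder 0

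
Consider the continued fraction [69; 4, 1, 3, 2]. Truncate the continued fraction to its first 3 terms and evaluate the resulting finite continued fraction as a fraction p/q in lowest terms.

346/5

Start with 1.
4 + 1/(1/1) = 4 + 1/1 = 5/1
69 + 1/(5/1) = 69 + 1/5 = 346/5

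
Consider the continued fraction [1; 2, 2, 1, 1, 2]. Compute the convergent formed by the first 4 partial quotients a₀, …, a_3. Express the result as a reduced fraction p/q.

Start with 1.
2 + 1/(1/1) = 2 + 1/1 = 3/1
2 + 1/(3/1) = 2 + 1/3 = 7/3
1 + 1/(7/3) = 1 + 3/7 = 10/7

10/7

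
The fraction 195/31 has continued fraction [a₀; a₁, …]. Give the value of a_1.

Run the Euclidean algorithm, recording each quotient:
195 = 6·31 + 9, so a_0 = 6
31 = 3·9 + 4, so a_1 = 3

3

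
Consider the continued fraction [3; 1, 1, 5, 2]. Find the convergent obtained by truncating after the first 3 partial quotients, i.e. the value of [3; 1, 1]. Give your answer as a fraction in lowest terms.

7/2

Build up convergents one term at a time:
a_0 = 3: 3/1
a_1 = 1: 4/1
a_2 = 1: 7/2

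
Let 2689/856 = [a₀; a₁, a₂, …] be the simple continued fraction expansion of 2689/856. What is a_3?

2

2689 = 3·856 + 121, so a_0 = 3
856 = 7·121 + 9, so a_1 = 7
121 = 13·9 + 4, so a_2 = 13
9 = 2·4 + 1, so a_3 = 2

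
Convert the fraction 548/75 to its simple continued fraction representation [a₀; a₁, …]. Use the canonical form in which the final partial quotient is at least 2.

⌊548/75⌋ = 7, remainder 23
⌊75/23⌋ = 3, remainder 6
⌊23/6⌋ = 3, remainder 5
⌊6/5⌋ = 1, remainder 1
⌊5/1⌋ = 5, remainder 0

[7; 3, 3, 1, 5]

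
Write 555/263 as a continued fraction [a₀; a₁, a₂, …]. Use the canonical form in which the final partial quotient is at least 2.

[2; 9, 14, 2]

⌊555/263⌋ = 2, remainder 29
⌊263/29⌋ = 9, remainder 2
⌊29/2⌋ = 14, remainder 1
⌊2/1⌋ = 2, remainder 0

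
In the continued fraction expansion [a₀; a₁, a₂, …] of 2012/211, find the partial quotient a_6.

7

2012 ÷ 211 → quotient 9, remainder 113
211 ÷ 113 → quotient 1, remainder 98
113 ÷ 98 → quotient 1, remainder 15
98 ÷ 15 → quotient 6, remainder 8
15 ÷ 8 → quotient 1, remainder 7
8 ÷ 7 → quotient 1, remainder 1
7 ÷ 1 → quotient 7, remainder 0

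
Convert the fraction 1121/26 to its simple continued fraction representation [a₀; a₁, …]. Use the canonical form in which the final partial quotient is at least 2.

Repeatedly divide and take the remainder:
⌊1121/26⌋ = 43, remainder 3
⌊26/3⌋ = 8, remainder 2
⌊3/2⌋ = 1, remainder 1
⌊2/1⌋ = 2, remainder 0

[43; 8, 1, 2]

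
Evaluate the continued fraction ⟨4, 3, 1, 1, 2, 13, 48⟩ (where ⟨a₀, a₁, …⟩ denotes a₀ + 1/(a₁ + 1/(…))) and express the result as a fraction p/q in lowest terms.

Start with 48.
13 + 1/(48/1) = 13 + 1/48 = 625/48
2 + 1/(625/48) = 2 + 48/625 = 1298/625
1 + 1/(1298/625) = 1 + 625/1298 = 1923/1298
1 + 1/(1923/1298) = 1 + 1298/1923 = 3221/1923
3 + 1/(3221/1923) = 3 + 1923/3221 = 11586/3221
4 + 1/(11586/3221) = 4 + 3221/11586 = 49565/11586

49565/11586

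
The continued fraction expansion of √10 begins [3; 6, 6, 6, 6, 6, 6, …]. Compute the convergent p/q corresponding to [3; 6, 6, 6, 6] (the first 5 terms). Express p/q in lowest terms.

Build up convergents one term at a time:
a_0 = 3: 3/1
a_1 = 6: 19/6
a_2 = 6: 117/37
a_3 = 6: 721/228
a_4 = 6: 4443/1405

4443/1405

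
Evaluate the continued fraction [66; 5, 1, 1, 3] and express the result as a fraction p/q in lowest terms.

a_0 = 66: 66/1
a_1 = 5: 331/5
a_2 = 1: 397/6
a_3 = 1: 728/11
a_4 = 3: 2581/39

2581/39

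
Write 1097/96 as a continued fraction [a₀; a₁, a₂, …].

Apply division with remainder until the remainder is 0:
1097 ÷ 96 → quotient 11, remainder 41
96 ÷ 41 → quotient 2, remainder 14
41 ÷ 14 → quotient 2, remainder 13
14 ÷ 13 → quotient 1, remainder 1
13 ÷ 1 → quotient 13, remainder 0

[11; 2, 2, 1, 13]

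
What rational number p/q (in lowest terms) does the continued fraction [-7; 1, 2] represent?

Use the convergent recurrence hₖ = aₖ·hₖ₋₁ + hₖ₋₂ (and likewise for the denominators kₖ):
a_0 = -7: -7/1
a_1 = 1: -6/1
a_2 = 2: -19/3

-19/3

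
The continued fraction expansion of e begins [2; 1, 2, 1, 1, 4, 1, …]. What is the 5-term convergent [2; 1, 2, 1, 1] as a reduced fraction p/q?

19/7

a_0 = 2: 2/1
a_1 = 1: 3/1
a_2 = 2: 8/3
a_3 = 1: 11/4
a_4 = 1: 19/7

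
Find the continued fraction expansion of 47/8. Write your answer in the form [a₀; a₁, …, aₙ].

47 = 5·8 + 7, so a_0 = 5
8 = 1·7 + 1, so a_1 = 1
7 = 7·1 + 0, so a_2 = 7

[5; 1, 7]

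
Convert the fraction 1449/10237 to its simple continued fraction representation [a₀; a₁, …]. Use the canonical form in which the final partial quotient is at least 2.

Run the Euclidean algorithm, recording each quotient:
⌊1449/10237⌋ = 0, remainder 1449
⌊10237/1449⌋ = 7, remainder 94
⌊1449/94⌋ = 15, remainder 39
⌊94/39⌋ = 2, remainder 16
⌊39/16⌋ = 2, remainder 7
⌊16/7⌋ = 2, remainder 2
⌊7/2⌋ = 3, remainder 1
⌊2/1⌋ = 2, remainder 0

[0; 7, 15, 2, 2, 2, 3, 2]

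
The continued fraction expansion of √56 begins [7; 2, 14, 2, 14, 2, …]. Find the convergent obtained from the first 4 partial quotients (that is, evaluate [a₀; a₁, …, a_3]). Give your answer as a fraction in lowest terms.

Start with 2.
14 + 1/(2/1) = 14 + 1/2 = 29/2
2 + 1/(29/2) = 2 + 2/29 = 60/29
7 + 1/(60/29) = 7 + 29/60 = 449/60

449/60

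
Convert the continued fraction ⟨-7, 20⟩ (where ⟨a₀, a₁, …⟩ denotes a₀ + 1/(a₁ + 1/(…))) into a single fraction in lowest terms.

Start with 20.
-7 + 1/(20/1) = -7 + 1/20 = -139/20

-139/20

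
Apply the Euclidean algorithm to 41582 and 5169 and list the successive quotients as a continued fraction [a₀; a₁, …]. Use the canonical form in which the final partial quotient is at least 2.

[8; 22, 2, 9, 12]

41582 = 8·5169 + 230, so a_0 = 8
5169 = 22·230 + 109, so a_1 = 22
230 = 2·109 + 12, so a_2 = 2
109 = 9·12 + 1, so a_3 = 9
12 = 12·1 + 0, so a_4 = 12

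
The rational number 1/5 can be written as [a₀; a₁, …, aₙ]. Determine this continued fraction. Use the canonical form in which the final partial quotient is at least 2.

[0; 5]

⌊1/5⌋ = 0, remainder 1
⌊5/1⌋ = 5, remainder 0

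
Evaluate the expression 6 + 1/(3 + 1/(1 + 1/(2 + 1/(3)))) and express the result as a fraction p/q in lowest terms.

a_0 = 6: 6/1
a_1 = 3: 19/3
a_2 = 1: 25/4
a_3 = 2: 69/11
a_4 = 3: 232/37

232/37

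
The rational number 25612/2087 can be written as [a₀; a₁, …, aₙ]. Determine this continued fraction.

⌊25612/2087⌋ = 12, remainder 568
⌊2087/568⌋ = 3, remainder 383
⌊568/383⌋ = 1, remainder 185
⌊383/185⌋ = 2, remainder 13
⌊185/13⌋ = 14, remainder 3
⌊13/3⌋ = 4, remainder 1
⌊3/1⌋ = 3, remainder 0

[12; 3, 1, 2, 14, 4, 3]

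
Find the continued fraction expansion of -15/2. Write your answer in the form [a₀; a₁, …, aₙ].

-15 = -8·2 + 1, so a_0 = -8
2 = 2·1 + 0, so a_1 = 2

[-8; 2]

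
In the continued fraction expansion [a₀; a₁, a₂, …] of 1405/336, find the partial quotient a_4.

30

1405 = 4·336 + 61, so a_0 = 4
336 = 5·61 + 31, so a_1 = 5
61 = 1·31 + 30, so a_2 = 1
31 = 1·30 + 1, so a_3 = 1
30 = 30·1 + 0, so a_4 = 30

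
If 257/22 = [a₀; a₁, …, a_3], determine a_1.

257 = 11·22 + 15, so a_0 = 11
22 = 1·15 + 7, so a_1 = 1

1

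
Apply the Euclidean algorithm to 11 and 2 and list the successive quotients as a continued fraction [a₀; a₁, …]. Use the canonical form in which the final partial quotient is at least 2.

[5; 2]

Repeatedly divide and take the remainder:
11 = 5·2 + 1, so a_0 = 5
2 = 2·1 + 0, so a_1 = 2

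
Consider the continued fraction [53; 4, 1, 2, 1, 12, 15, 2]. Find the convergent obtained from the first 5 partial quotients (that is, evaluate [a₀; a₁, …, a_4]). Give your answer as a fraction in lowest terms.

1011/19

Start with 1.
2 + 1/(1/1) = 2 + 1/1 = 3/1
1 + 1/(3/1) = 1 + 1/3 = 4/3
4 + 1/(4/3) = 4 + 3/4 = 19/4
53 + 1/(19/4) = 53 + 4/19 = 1011/19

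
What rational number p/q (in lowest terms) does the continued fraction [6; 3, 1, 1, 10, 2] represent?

974/155

Collapse the nested fraction from the inside out:
Start with 2.
10 + 1/(2/1) = 10 + 1/2 = 21/2
1 + 1/(21/2) = 1 + 2/21 = 23/21
1 + 1/(23/21) = 1 + 21/23 = 44/23
3 + 1/(44/23) = 3 + 23/44 = 155/44
6 + 1/(155/44) = 6 + 44/155 = 974/155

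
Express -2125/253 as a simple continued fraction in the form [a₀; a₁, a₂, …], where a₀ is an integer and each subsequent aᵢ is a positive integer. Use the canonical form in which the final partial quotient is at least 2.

⌊-2125/253⌋ = -9, remainder 152
⌊253/152⌋ = 1, remainder 101
⌊152/101⌋ = 1, remainder 51
⌊101/51⌋ = 1, remainder 50
⌊51/50⌋ = 1, remainder 1
⌊50/1⌋ = 50, remainder 0

[-9; 1, 1, 1, 1, 50]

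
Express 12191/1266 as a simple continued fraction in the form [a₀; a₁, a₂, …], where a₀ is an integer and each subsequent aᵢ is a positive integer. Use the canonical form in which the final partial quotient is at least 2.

[9; 1, 1, 1, 2, 3, 15, 3]

⌊12191/1266⌋ = 9, remainder 797
⌊1266/797⌋ = 1, remainder 469
⌊797/469⌋ = 1, remainder 328
⌊469/328⌋ = 1, remainder 141
⌊328/141⌋ = 2, remainder 46
⌊141/46⌋ = 3, remainder 3
⌊46/3⌋ = 15, remainder 1
⌊3/1⌋ = 3, remainder 0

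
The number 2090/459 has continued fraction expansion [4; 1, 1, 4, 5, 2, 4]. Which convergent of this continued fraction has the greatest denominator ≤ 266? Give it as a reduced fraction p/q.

a_0 = 4: 4/1  (≤ bound)
a_1 = 1: 5/1  (≤ bound)
a_2 = 1: 9/2  (≤ bound)
a_3 = 4: 41/9  (≤ bound)
a_4 = 5: 214/47  (≤ bound)
a_5 = 2: 469/103  (≤ bound)
a_6 = 4: 2090/459  (> 266, stop)

469/103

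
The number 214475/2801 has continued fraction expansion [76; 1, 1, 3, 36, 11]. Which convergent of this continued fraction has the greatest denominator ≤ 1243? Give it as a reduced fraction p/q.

List convergents until the denominator exceeds the bound:
a_0 = 76: 76/1  (≤ bound)
a_1 = 1: 77/1  (≤ bound)
a_2 = 1: 153/2  (≤ bound)
a_3 = 3: 536/7  (≤ bound)
a_4 = 36: 19449/254  (≤ bound)
a_5 = 11: 214475/2801  (> 1243, stop)

19449/254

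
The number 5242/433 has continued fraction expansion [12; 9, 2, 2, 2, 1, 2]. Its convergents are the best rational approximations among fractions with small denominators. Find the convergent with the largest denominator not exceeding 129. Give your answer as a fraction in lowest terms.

List convergents until the denominator exceeds the bound:
a_0 = 12: 12/1  (≤ bound)
a_1 = 9: 109/9  (≤ bound)
a_2 = 2: 230/19  (≤ bound)
a_3 = 2: 569/47  (≤ bound)
a_4 = 2: 1368/113  (≤ bound)
a_5 = 1: 1937/160  (> 129, stop)

1368/113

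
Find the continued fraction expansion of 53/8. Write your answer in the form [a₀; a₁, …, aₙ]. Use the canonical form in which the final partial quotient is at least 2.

[6; 1, 1, 1, 2]

Run the Euclidean algorithm, recording each quotient:
53 ÷ 8 → quotient 6, remainder 5
8 ÷ 5 → quotient 1, remainder 3
5 ÷ 3 → quotient 1, remainder 2
3 ÷ 2 → quotient 1, remainder 1
2 ÷ 1 → quotient 2, remainder 0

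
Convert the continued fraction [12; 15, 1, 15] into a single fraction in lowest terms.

a_0 = 12: 12/1
a_1 = 15: 181/15
a_2 = 1: 193/16
a_3 = 15: 3076/255

3076/255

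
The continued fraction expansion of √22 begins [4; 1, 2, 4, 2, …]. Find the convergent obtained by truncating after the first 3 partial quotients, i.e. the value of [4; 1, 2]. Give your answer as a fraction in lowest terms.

14/3

a_0 = 4: 4/1
a_1 = 1: 5/1
a_2 = 2: 14/3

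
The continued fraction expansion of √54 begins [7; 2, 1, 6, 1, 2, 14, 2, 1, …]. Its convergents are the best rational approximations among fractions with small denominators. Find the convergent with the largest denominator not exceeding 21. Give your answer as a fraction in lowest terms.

147/20

List convergents until the denominator exceeds the bound:
a_0 = 7: 7/1  (≤ bound)
a_1 = 2: 15/2  (≤ bound)
a_2 = 1: 22/3  (≤ bound)
a_3 = 6: 147/20  (≤ bound)
a_4 = 1: 169/23  (> 21, stop)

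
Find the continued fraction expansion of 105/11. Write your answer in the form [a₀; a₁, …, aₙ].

Repeatedly divide and take the remainder:
⌊105/11⌋ = 9, remainder 6
⌊11/6⌋ = 1, remainder 5
⌊6/5⌋ = 1, remainder 1
⌊5/1⌋ = 5, remainder 0

[9; 1, 1, 5]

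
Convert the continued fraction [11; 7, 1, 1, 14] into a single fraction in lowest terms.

Starting at the tail and folding back:
Start with 14.
1 + 1/(14/1) = 1 + 1/14 = 15/14
1 + 1/(15/14) = 1 + 14/15 = 29/15
7 + 1/(29/15) = 7 + 15/29 = 218/29
11 + 1/(218/29) = 11 + 29/218 = 2427/218

2427/218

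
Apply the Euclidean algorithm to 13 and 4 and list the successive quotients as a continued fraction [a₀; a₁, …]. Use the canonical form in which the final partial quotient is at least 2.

[3; 4]

13 ÷ 4 → quotient 3, remainder 1
4 ÷ 1 → quotient 4, remainder 0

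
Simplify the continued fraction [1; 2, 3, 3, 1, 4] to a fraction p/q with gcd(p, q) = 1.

205/143

a_0 = 1: 1/1
a_1 = 2: 3/2
a_2 = 3: 10/7
a_3 = 3: 33/23
a_4 = 1: 43/30
a_5 = 4: 205/143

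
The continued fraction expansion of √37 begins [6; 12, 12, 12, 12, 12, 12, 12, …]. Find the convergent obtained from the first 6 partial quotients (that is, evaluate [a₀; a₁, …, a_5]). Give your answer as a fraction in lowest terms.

1555849/255780

a_0 = 6: 6/1
a_1 = 12: 73/12
a_2 = 12: 882/145
a_3 = 12: 10657/1752
a_4 = 12: 128766/21169
a_5 = 12: 1555849/255780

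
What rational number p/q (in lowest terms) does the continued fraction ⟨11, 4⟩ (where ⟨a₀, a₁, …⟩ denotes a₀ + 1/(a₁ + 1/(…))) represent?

Build up convergents one term at a time:
a_0 = 11: 11/1
a_1 = 4: 45/4

45/4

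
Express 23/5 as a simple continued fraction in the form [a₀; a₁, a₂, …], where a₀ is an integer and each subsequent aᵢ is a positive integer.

[4; 1, 1, 2]

Run the Euclidean algorithm, recording each quotient:
⌊23/5⌋ = 4, remainder 3
⌊5/3⌋ = 1, remainder 2
⌊3/2⌋ = 1, remainder 1
⌊2/1⌋ = 2, remainder 0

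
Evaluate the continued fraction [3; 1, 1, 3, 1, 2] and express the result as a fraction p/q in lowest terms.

Start with 2.
1 + 1/(2/1) = 1 + 1/2 = 3/2
3 + 1/(3/2) = 3 + 2/3 = 11/3
1 + 1/(11/3) = 1 + 3/11 = 14/11
1 + 1/(14/11) = 1 + 11/14 = 25/14
3 + 1/(25/14) = 3 + 14/25 = 89/25

89/25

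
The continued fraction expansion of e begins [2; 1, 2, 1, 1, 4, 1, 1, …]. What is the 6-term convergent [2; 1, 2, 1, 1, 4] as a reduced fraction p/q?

Starting at the tail and folding back:
Start with 4.
1 + 1/(4/1) = 1 + 1/4 = 5/4
1 + 1/(5/4) = 1 + 4/5 = 9/5
2 + 1/(9/5) = 2 + 5/9 = 23/9
1 + 1/(23/9) = 1 + 9/23 = 32/23
2 + 1/(32/23) = 2 + 23/32 = 87/32

87/32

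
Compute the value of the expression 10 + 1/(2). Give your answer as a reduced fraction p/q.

21/2

Starting at the tail and folding back:
Start with 2.
10 + 1/(2/1) = 10 + 1/2 = 21/2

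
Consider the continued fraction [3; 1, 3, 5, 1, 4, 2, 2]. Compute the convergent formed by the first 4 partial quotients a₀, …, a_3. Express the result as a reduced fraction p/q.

Use the convergent recurrence hₖ = aₖ·hₖ₋₁ + hₖ₋₂ (and likewise for the denominators kₖ):
a_0 = 3: 3/1
a_1 = 1: 4/1
a_2 = 3: 15/4
a_3 = 5: 79/21

79/21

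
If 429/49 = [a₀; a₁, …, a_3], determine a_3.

12

429 ÷ 49 → quotient 8, remainder 37
49 ÷ 37 → quotient 1, remainder 12
37 ÷ 12 → quotient 3, remainder 1
12 ÷ 1 → quotient 12, remainder 0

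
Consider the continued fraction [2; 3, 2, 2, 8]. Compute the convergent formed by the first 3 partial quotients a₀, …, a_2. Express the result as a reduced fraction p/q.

16/7

Start with 2.
3 + 1/(2/1) = 3 + 1/2 = 7/2
2 + 1/(7/2) = 2 + 2/7 = 16/7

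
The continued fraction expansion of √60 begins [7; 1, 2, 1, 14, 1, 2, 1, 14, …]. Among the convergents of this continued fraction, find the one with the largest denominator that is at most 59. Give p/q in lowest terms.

457/59

a_0 = 7: 7/1  (≤ bound)
a_1 = 1: 8/1  (≤ bound)
a_2 = 2: 23/3  (≤ bound)
a_3 = 1: 31/4  (≤ bound)
a_4 = 14: 457/59  (≤ bound)
a_5 = 1: 488/63  (> 59, stop)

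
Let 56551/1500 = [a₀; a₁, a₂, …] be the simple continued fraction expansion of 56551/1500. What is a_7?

3

56551 = 37·1500 + 1051, so a_0 = 37
1500 = 1·1051 + 449, so a_1 = 1
1051 = 2·449 + 153, so a_2 = 2
449 = 2·153 + 143, so a_3 = 2
153 = 1·143 + 10, so a_4 = 1
143 = 14·10 + 3, so a_5 = 14
10 = 3·3 + 1, so a_6 = 3
3 = 3·1 + 0, so a_7 = 3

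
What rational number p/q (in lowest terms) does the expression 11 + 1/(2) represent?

Build up convergents one term at a time:
a_0 = 11: 11/1
a_1 = 2: 23/2

23/2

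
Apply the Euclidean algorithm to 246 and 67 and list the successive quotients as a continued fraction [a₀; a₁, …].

[3; 1, 2, 22]

Run the Euclidean algorithm, recording each quotient:
246 = 3·67 + 45, so a_0 = 3
67 = 1·45 + 22, so a_1 = 1
45 = 2·22 + 1, so a_2 = 2
22 = 22·1 + 0, so a_3 = 22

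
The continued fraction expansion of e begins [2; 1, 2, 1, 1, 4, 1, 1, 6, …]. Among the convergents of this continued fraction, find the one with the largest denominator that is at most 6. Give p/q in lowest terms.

List convergents until the denominator exceeds the bound:
a_0 = 2: 2/1  (≤ bound)
a_1 = 1: 3/1  (≤ bound)
a_2 = 2: 8/3  (≤ bound)
a_3 = 1: 11/4  (≤ bound)
a_4 = 1: 19/7  (> 6, stop)

11/4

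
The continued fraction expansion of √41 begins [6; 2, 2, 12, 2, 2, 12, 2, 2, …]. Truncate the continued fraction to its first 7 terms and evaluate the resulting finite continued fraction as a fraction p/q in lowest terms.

a_0 = 6: 6/1
a_1 = 2: 13/2
a_2 = 2: 32/5
a_3 = 12: 397/62
a_4 = 2: 826/129
a_5 = 2: 2049/320
a_6 = 12: 25414/3969

25414/3969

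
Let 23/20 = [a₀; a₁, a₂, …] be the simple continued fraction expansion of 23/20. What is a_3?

2

Apply division with remainder until the remainder is 0:
23 ÷ 20 → quotient 1, remainder 3
20 ÷ 3 → quotient 6, remainder 2
3 ÷ 2 → quotient 1, remainder 1
2 ÷ 1 → quotient 2, remainder 0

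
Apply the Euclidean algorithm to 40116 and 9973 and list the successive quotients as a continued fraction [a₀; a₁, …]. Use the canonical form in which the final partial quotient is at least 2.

[4; 44, 1, 1, 10, 1, 2, 3]

40116 ÷ 9973 → quotient 4, remainder 224
9973 ÷ 224 → quotient 44, remainder 117
224 ÷ 117 → quotient 1, remainder 107
117 ÷ 107 → quotient 1, remainder 10
107 ÷ 10 → quotient 10, remainder 7
10 ÷ 7 → quotient 1, remainder 3
7 ÷ 3 → quotient 2, remainder 1
3 ÷ 1 → quotient 3, remainder 0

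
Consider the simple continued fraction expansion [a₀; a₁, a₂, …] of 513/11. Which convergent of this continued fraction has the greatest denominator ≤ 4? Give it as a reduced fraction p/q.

List convergents until the denominator exceeds the bound:
a_0 = 46: 46/1  (≤ bound)
a_1 = 1: 47/1  (≤ bound)
a_2 = 1: 93/2  (≤ bound)
a_3 = 1: 140/3  (≤ bound)
a_4 = 3: 513/11  (> 4, stop)

140/3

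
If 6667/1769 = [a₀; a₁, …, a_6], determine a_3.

Apply division with remainder until the remainder is 0:
⌊6667/1769⌋ = 3, remainder 1360
⌊1769/1360⌋ = 1, remainder 409
⌊1360/409⌋ = 3, remainder 133
⌊409/133⌋ = 3, remainder 10

3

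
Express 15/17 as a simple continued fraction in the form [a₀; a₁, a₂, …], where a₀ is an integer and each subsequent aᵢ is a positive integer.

[0; 1, 7, 2]

15 = 0·17 + 15, so a_0 = 0
17 = 1·15 + 2, so a_1 = 1
15 = 7·2 + 1, so a_2 = 7
2 = 2·1 + 0, so a_3 = 2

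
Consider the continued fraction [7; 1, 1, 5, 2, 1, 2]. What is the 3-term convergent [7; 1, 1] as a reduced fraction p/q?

Start with 1.
1 + 1/(1/1) = 1 + 1/1 = 2/1
7 + 1/(2/1) = 7 + 1/2 = 15/2

15/2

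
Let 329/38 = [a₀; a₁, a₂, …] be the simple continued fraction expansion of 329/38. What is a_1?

⌊329/38⌋ = 8, remainder 25
⌊38/25⌋ = 1, remainder 13

1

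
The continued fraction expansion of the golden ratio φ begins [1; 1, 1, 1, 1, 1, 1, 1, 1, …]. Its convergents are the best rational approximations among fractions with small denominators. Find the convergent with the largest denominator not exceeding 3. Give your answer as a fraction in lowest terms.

a_0 = 1: 1/1  (≤ bound)
a_1 = 1: 2/1  (≤ bound)
a_2 = 1: 3/2  (≤ bound)
a_3 = 1: 5/3  (≤ bound)
a_4 = 1: 8/5  (> 3, stop)

5/3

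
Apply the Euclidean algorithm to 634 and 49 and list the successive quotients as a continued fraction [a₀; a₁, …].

[12; 1, 15, 3]

Repeatedly divide and take the remainder:
⌊634/49⌋ = 12, remainder 46
⌊49/46⌋ = 1, remainder 3
⌊46/3⌋ = 15, remainder 1
⌊3/1⌋ = 3, remainder 0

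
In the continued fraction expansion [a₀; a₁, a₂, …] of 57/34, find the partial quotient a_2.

2

⌊57/34⌋ = 1, remainder 23
⌊34/23⌋ = 1, remainder 11
⌊23/11⌋ = 2, remainder 1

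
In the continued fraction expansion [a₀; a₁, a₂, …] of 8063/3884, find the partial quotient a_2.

6

Apply division with remainder until the remainder is 0:
8063 = 2·3884 + 295, so a_0 = 2
3884 = 13·295 + 49, so a_1 = 13
295 = 6·49 + 1, so a_2 = 6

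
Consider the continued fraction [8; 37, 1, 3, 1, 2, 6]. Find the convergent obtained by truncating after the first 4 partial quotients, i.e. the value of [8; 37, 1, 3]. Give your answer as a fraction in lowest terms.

1212/151

Collapse the nested fraction from the inside out:
Start with 3.
1 + 1/(3/1) = 1 + 1/3 = 4/3
37 + 1/(4/3) = 37 + 3/4 = 151/4
8 + 1/(151/4) = 8 + 4/151 = 1212/151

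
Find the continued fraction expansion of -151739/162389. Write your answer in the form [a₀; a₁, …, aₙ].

[-1; 15, 4, 28, 13, 2, 3]

Run the Euclidean algorithm, recording each quotient:
⌊-151739/162389⌋ = -1, remainder 10650
⌊162389/10650⌋ = 15, remainder 2639
⌊10650/2639⌋ = 4, remainder 94
⌊2639/94⌋ = 28, remainder 7
⌊94/7⌋ = 13, remainder 3
⌊7/3⌋ = 2, remainder 1
⌊3/1⌋ = 3, remainder 0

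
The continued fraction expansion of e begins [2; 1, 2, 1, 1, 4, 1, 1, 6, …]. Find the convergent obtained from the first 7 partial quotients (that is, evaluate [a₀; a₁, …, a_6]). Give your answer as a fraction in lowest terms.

106/39

a_0 = 2: 2/1
a_1 = 1: 3/1
a_2 = 2: 8/3
a_3 = 1: 11/4
a_4 = 1: 19/7
a_5 = 4: 87/32
a_6 = 1: 106/39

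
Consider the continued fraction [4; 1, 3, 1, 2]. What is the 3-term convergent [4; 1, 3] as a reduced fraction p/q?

a_0 = 4: 4/1
a_1 = 1: 5/1
a_2 = 3: 19/4

19/4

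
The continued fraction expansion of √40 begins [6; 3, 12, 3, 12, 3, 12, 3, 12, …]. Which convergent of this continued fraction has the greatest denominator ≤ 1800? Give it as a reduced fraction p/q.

8886/1405

a_0 = 6: 6/1  (≤ bound)
a_1 = 3: 19/3  (≤ bound)
a_2 = 12: 234/37  (≤ bound)
a_3 = 3: 721/114  (≤ bound)
a_4 = 12: 8886/1405  (≤ bound)
a_5 = 3: 27379/4329  (> 1800, stop)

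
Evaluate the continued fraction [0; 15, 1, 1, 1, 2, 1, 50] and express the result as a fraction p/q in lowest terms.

a_0 = 0: 0/1
a_1 = 15: 1/15
a_2 = 1: 1/16
a_3 = 1: 2/31
a_4 = 1: 3/47
a_5 = 2: 8/125
a_6 = 1: 11/172
a_7 = 50: 558/8725

558/8725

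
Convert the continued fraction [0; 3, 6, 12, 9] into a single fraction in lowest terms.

663/2098

a_0 = 0: 0/1
a_1 = 3: 1/3
a_2 = 6: 6/19
a_3 = 12: 73/231
a_4 = 9: 663/2098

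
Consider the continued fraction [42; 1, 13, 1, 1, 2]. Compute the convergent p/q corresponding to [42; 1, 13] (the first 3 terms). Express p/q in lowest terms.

Start with 13.
1 + 1/(13/1) = 1 + 1/13 = 14/13
42 + 1/(14/13) = 42 + 13/14 = 601/14

601/14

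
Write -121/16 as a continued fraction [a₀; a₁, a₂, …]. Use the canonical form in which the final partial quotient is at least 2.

[-8; 2, 3, 2]

⌊-121/16⌋ = -8, remainder 7
⌊16/7⌋ = 2, remainder 2
⌊7/2⌋ = 3, remainder 1
⌊2/1⌋ = 2, remainder 0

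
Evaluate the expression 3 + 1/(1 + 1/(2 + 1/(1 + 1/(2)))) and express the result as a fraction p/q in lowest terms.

a_0 = 3: 3/1
a_1 = 1: 4/1
a_2 = 2: 11/3
a_3 = 1: 15/4
a_4 = 2: 41/11

41/11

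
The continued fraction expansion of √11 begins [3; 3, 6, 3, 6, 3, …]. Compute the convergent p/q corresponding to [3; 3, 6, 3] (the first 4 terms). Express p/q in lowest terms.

Start with 3.
6 + 1/(3/1) = 6 + 1/3 = 19/3
3 + 1/(19/3) = 3 + 3/19 = 60/19
3 + 1/(60/19) = 3 + 19/60 = 199/60

199/60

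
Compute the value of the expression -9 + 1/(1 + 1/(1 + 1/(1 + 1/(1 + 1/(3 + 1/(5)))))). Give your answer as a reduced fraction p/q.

Starting at the tail and folding back:
Start with 5.
3 + 1/(5/1) = 3 + 1/5 = 16/5
1 + 1/(16/5) = 1 + 5/16 = 21/16
1 + 1/(21/16) = 1 + 16/21 = 37/21
1 + 1/(37/21) = 1 + 21/37 = 58/37
1 + 1/(58/37) = 1 + 37/58 = 95/58
-9 + 1/(95/58) = -9 + 58/95 = -797/95

-797/95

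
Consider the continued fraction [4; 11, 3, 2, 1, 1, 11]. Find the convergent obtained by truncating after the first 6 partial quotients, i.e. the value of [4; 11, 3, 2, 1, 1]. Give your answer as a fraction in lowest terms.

Start with 1.
1 + 1/(1/1) = 1 + 1/1 = 2/1
2 + 1/(2/1) = 2 + 1/2 = 5/2
3 + 1/(5/2) = 3 + 2/5 = 17/5
11 + 1/(17/5) = 11 + 5/17 = 192/17
4 + 1/(192/17) = 4 + 17/192 = 785/192

785/192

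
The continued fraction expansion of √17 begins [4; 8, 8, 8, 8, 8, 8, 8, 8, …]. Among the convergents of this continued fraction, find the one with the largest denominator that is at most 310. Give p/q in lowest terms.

268/65

List convergents until the denominator exceeds the bound:
a_0 = 4: 4/1  (≤ bound)
a_1 = 8: 33/8  (≤ bound)
a_2 = 8: 268/65  (≤ bound)
a_3 = 8: 2177/528  (> 310, stop)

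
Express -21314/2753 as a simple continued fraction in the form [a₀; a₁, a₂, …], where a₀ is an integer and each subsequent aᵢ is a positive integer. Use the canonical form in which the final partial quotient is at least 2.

[-8; 3, 1, 7, 6, 4, 1, 2]

-21314 = -8·2753 + 710, so a_0 = -8
2753 = 3·710 + 623, so a_1 = 3
710 = 1·623 + 87, so a_2 = 1
623 = 7·87 + 14, so a_3 = 7
87 = 6·14 + 3, so a_4 = 6
14 = 4·3 + 2, so a_5 = 4
3 = 1·2 + 1, so a_6 = 1
2 = 2·1 + 0, so a_7 = 2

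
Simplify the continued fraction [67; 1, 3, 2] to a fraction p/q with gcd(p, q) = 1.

Start with 2.
3 + 1/(2/1) = 3 + 1/2 = 7/2
1 + 1/(7/2) = 1 + 2/7 = 9/7
67 + 1/(9/7) = 67 + 7/9 = 610/9

610/9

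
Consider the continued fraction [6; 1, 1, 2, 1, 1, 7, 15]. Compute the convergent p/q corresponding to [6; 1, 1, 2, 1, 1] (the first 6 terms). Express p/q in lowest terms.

Build up convergents one term at a time:
a_0 = 6: 6/1
a_1 = 1: 7/1
a_2 = 1: 13/2
a_3 = 2: 33/5
a_4 = 1: 46/7
a_5 = 1: 79/12

79/12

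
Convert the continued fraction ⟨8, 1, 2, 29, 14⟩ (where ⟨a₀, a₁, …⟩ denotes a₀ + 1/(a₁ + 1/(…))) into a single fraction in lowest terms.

10708/1235

Starting at the tail and folding back:
Start with 14.
29 + 1/(14/1) = 29 + 1/14 = 407/14
2 + 1/(407/14) = 2 + 14/407 = 828/407
1 + 1/(828/407) = 1 + 407/828 = 1235/828
8 + 1/(1235/828) = 8 + 828/1235 = 10708/1235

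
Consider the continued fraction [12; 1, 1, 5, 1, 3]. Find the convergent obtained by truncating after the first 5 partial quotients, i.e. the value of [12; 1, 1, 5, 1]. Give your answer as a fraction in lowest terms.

163/13

a_0 = 12: 12/1
a_1 = 1: 13/1
a_2 = 1: 25/2
a_3 = 5: 138/11
a_4 = 1: 163/13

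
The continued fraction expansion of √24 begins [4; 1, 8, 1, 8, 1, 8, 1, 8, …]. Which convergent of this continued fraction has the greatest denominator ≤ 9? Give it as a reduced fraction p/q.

44/9

List convergents until the denominator exceeds the bound:
a_0 = 4: 4/1  (≤ bound)
a_1 = 1: 5/1  (≤ bound)
a_2 = 8: 44/9  (≤ bound)
a_3 = 1: 49/10  (> 9, stop)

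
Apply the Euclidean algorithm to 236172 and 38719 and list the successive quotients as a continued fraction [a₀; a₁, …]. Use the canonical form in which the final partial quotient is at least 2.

[6; 10, 27, 1, 3, 11, 3]

Apply division with remainder until the remainder is 0:
⌊236172/38719⌋ = 6, remainder 3858
⌊38719/3858⌋ = 10, remainder 139
⌊3858/139⌋ = 27, remainder 105
⌊139/105⌋ = 1, remainder 34
⌊105/34⌋ = 3, remainder 3
⌊34/3⌋ = 11, remainder 1
⌊3/1⌋ = 3, remainder 0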